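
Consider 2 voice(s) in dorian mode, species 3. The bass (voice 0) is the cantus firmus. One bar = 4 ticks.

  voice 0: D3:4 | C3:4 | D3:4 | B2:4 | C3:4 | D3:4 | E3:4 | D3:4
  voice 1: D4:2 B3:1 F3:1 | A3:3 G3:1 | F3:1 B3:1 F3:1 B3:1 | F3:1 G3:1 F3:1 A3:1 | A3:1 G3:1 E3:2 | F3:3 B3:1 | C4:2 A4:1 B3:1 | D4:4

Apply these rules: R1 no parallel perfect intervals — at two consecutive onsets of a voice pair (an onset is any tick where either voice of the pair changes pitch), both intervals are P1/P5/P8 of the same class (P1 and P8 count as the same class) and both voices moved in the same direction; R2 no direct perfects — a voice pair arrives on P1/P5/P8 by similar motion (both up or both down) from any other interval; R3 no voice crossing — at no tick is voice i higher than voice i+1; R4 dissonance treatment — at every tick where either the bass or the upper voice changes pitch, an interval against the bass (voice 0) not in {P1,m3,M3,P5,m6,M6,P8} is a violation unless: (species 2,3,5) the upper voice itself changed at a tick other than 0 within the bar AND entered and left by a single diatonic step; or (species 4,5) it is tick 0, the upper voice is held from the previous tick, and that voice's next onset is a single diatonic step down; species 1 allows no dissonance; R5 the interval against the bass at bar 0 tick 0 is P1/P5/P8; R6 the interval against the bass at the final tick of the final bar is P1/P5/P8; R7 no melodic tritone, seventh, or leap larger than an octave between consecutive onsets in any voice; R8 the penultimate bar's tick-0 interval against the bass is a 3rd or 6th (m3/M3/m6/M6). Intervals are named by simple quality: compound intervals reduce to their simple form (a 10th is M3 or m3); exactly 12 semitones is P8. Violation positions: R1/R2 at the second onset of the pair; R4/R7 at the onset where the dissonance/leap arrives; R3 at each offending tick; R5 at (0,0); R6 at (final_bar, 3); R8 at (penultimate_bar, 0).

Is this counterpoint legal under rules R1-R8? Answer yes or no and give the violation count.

No (11 violations)

bar 0: v0=D3 v1=D4 (P8)
bar 1: v0=C3 v1=A3 (M6)
bar 2: v0=D3 v1=F3 (m3)
bar 3: v0=B2 v1=F3 (TT)
bar 4: v0=C3 v1=A3 (M6)
bar 5: v0=D3 v1=F3 (m3)
bar 6: v0=E3 v1=C4 (m6)
bar 7: v0=D3 v1=D4 (P8)
  R7 @ bar0.3: B3->F3 leap 6st
  R7 @ bar2.1: F3->B3 leap 6st
  R7 @ bar2.2: B3->F3 leap 6st
  R7 @ bar2.3: F3->B3 leap 6st
  R4 @ bar3.0: B2/F3 TT untreated
  R7 @ bar3.0: B3->F3 leap 6st
  R4 @ bar3.2: B2/F3 TT untreated
  R4 @ bar3.3: B2/A3 m7 untreated
  R7 @ bar5.3: F3->B3 leap 6st
  R4 @ bar6.2: E3/A4 P4 untreated
  R7 @ bar6.3: A4->B3 leap 10st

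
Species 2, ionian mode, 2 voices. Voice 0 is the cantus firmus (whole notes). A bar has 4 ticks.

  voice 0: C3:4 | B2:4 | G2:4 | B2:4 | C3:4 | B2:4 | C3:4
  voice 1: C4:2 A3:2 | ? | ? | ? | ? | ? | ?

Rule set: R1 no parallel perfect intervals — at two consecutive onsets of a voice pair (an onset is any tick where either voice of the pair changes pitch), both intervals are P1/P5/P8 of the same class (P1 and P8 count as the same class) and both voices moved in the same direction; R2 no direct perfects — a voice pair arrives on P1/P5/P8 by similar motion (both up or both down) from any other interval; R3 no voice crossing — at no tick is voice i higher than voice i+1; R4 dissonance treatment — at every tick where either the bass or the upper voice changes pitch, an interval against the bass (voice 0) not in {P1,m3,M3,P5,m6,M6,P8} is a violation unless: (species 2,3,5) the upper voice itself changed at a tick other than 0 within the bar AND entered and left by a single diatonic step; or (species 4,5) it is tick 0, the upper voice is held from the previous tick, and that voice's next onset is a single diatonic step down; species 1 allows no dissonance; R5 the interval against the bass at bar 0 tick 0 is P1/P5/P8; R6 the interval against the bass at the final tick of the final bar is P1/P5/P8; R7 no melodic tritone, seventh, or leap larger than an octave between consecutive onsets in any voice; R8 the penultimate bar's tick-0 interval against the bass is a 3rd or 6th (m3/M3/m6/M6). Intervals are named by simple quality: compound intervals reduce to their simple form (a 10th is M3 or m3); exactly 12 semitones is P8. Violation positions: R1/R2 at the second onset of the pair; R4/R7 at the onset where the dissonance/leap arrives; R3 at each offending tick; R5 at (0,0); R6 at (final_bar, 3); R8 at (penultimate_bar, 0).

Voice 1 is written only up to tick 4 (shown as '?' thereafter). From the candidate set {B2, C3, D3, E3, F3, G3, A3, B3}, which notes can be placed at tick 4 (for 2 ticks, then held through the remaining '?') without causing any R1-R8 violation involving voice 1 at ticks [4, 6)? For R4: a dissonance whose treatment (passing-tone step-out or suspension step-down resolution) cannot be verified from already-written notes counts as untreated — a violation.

{B3, D3, G3}

B2: violates R2,R7
C3: violates R4
D3: legal
E3: violates R4
F3: violates R4
G3: legal
A3: violates R4
B3: legal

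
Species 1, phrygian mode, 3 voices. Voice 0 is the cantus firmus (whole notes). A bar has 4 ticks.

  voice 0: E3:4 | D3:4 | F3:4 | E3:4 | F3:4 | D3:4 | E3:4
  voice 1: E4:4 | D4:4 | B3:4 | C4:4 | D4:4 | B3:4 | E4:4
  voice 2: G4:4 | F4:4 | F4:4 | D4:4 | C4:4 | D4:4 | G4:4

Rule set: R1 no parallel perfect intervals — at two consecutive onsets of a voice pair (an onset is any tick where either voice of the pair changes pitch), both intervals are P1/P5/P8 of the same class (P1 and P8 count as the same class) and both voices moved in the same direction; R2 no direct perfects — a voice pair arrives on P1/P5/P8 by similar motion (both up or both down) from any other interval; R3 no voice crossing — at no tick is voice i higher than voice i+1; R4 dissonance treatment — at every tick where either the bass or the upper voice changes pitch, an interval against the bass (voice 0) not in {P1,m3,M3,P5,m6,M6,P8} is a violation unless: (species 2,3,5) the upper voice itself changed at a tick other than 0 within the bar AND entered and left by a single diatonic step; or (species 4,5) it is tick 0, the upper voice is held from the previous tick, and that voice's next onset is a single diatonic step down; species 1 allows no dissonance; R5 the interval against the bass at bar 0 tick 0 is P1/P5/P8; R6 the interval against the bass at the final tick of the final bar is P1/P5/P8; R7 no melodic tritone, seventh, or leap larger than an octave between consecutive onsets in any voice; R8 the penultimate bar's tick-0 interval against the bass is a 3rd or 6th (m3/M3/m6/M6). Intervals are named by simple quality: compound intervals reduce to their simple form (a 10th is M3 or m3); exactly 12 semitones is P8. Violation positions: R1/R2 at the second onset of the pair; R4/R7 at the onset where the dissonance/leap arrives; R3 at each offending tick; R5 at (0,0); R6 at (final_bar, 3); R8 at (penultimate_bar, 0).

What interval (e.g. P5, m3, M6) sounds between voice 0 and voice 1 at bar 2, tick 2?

TT

voice 0=F3 voice 1=B3 -> TT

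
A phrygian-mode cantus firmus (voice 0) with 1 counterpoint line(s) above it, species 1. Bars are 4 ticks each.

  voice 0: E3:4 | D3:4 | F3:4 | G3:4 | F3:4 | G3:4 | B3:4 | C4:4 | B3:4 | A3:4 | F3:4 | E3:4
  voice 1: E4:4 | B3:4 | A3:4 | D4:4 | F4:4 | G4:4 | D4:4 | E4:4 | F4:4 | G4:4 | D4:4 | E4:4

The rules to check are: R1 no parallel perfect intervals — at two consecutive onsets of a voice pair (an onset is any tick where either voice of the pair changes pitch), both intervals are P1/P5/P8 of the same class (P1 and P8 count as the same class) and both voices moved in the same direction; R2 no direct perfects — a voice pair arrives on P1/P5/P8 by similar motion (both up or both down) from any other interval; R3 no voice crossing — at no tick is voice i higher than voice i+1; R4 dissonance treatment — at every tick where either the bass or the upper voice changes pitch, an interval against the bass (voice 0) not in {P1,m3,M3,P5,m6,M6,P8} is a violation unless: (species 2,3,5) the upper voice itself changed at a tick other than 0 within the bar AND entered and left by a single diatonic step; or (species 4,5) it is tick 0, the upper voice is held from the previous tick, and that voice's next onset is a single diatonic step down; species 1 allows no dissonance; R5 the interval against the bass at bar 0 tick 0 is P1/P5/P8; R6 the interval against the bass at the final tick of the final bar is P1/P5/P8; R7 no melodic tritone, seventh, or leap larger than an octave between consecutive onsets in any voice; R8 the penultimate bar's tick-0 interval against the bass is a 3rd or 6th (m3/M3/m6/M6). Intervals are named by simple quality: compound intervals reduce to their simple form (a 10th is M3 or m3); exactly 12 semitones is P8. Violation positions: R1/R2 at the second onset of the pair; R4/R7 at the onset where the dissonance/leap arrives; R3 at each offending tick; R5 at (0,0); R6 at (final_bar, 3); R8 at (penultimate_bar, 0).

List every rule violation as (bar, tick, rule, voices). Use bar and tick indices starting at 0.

(3, 0, R2, (0, 1))
(5, 0, R1, (0, 1))
(8, 0, R4, (0, 1))
(9, 0, R4, (0, 1))

bar 0: v0=E3 v1=E4 downbeat P8
bar 1: v0=D3 v1=B3 downbeat M6
bar 2: v0=F3 v1=A3 downbeat M3
bar 3: v0=G3 v1=D4 downbeat P5
bar 4: v0=F3 v1=F4 downbeat P8
bar 5: v0=G3 v1=G4 downbeat P8
bar 6: v0=B3 v1=D4 downbeat m3
bar 7: v0=C4 v1=E4 downbeat M3
bar 8: v0=B3 v1=F4 downbeat TT
bar 9: v0=A3 v1=G4 downbeat m7
bar 10: v0=F3 v1=D4 downbeat M6
bar 11: v0=E3 v1=E4 downbeat P8
  -> R2 @ bar 3 tick 0 v(0, 1): F3/A3 M3 -> G3/D4 P5 similar
  -> R1 @ bar 5 tick 0 v(0, 1): F3/F4 P8 -> G3/G4 P8 similar
  -> R4 @ bar 8 tick 0 v(0, 1): B3/F4 TT untreated
  -> R4 @ bar 9 tick 0 v(0, 1): A3/G4 m7 untreated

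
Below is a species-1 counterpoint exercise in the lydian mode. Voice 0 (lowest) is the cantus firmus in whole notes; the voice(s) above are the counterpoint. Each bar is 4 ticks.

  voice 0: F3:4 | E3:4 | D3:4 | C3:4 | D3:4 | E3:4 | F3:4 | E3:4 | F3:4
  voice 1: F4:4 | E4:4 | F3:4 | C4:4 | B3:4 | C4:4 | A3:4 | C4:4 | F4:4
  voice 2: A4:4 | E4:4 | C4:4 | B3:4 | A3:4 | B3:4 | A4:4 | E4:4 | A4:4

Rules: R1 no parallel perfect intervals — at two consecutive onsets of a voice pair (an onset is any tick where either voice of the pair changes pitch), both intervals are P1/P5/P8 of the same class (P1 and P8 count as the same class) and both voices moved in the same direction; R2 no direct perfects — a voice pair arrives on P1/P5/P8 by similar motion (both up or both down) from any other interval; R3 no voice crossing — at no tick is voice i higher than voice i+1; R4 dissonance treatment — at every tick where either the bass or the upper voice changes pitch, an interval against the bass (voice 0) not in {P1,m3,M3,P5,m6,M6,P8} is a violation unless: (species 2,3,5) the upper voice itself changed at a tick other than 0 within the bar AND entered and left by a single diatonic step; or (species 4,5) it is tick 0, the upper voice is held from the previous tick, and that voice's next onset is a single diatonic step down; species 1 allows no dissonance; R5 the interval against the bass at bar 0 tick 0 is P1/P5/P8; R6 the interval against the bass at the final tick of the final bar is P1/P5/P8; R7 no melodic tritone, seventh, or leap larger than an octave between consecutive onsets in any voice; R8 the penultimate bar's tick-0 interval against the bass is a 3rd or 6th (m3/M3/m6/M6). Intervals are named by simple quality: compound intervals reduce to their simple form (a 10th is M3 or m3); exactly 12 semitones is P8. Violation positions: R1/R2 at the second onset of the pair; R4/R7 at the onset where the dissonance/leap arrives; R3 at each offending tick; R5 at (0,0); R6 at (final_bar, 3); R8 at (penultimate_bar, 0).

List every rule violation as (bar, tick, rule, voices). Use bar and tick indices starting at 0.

(0, 0, R5, (0, 2))
(1, 0, R1, (0, 1))
(1, 0, R2, (0, 2))
(1, 0, R2, (1, 2))
(2, 0, R2, (1, 2))
(2, 0, R4, (0, 2))
(2, 0, R7, (1,))
(3, 0, R3, (1, 2))
(3, 0, R4, (0, 2))
(3, 1, R3, (1, 2))
(3, 2, R3, (1, 2))
(3, 3, R3, (1, 2))
(4, 0, R3, (1, 2))
(4, 1, R3, (1, 2))
(4, 2, R3, (1, 2))
(4, 3, R3, (1, 2))
(5, 0, R1, (0, 2))
(5, 0, R3, (1, 2))
(5, 1, R3, (1, 2))
(5, 2, R3, (1, 2))
(5, 3, R3, (1, 2))
(6, 0, R7, (2,))
(7, 0, R2, (0, 2))
(7, 0, R8, (0, 2))
(8, 0, R2, (0, 1))
(8, 3, R6, (0, 2))

bar 0: v0=F3 v1=F4 v2=A4 downbeat M3
bar 1: v0=E3 v1=E4 v2=E4 downbeat P8
bar 2: v0=D3 v1=F3 v2=C4 downbeat m7
bar 3: v0=C3 v1=C4 v2=B3 downbeat M7
bar 4: v0=D3 v1=B3 v2=A3 downbeat P5
bar 5: v0=E3 v1=C4 v2=B3 downbeat P5
bar 6: v0=F3 v1=A3 v2=A4 downbeat M3
bar 7: v0=E3 v1=C4 v2=E4 downbeat P8
bar 8: v0=F3 v1=F4 v2=A4 downbeat M3
  -> R5 @ bar 0 tick 0 v(0, 2): opens on M3
  -> R1 @ bar 1 tick 0 v(0, 1): F3/F4 P8 -> E3/E4 P8 similar
  -> R2 @ bar 1 tick 0 v(0, 2): F3/A4 M3 -> E3/E4 P8 similar
  -> R2 @ bar 1 tick 0 v(1, 2): F4/A4 M3 -> E4/E4 P1 similar
  -> R2 @ bar 2 tick 0 v(1, 2): E4/E4 P1 -> F3/C4 P5 similar
  -> R4 @ bar 2 tick 0 v(0, 2): D3/C4 m7 untreated
  -> R7 @ bar 2 tick 0 v(1,): E4->F3 leap 11st
  -> R3 @ bar 3 tick 0 v(1, 2): C4 above B3
  -> R4 @ bar 3 tick 0 v(0, 2): C3/B3 M7 untreated
  -> R3 @ bar 3 tick 1 v(1, 2): C4 above B3
  -> R3 @ bar 3 tick 2 v(1, 2): C4 above B3
  -> R3 @ bar 3 tick 3 v(1, 2): C4 above B3
  -> R3 @ bar 4 tick 0 v(1, 2): B3 above A3
  -> R3 @ bar 4 tick 1 v(1, 2): B3 above A3
  -> R3 @ bar 4 tick 2 v(1, 2): B3 above A3
  -> R3 @ bar 4 tick 3 v(1, 2): B3 above A3
  -> R1 @ bar 5 tick 0 v(0, 2): D3/A3 P5 -> E3/B3 P5 similar
  -> R3 @ bar 5 tick 0 v(1, 2): C4 above B3
  -> R3 @ bar 5 tick 1 v(1, 2): C4 above B3
  -> R3 @ bar 5 tick 2 v(1, 2): C4 above B3
  -> R3 @ bar 5 tick 3 v(1, 2): C4 above B3
  -> R7 @ bar 6 tick 0 v(2,): B3->A4 leap 10st
  -> R2 @ bar 7 tick 0 v(0, 2): F3/A4 M3 -> E3/E4 P8 similar
  -> R8 @ bar 7 tick 0 v(0, 2): penult P8 not 3rd/6th
  -> R2 @ bar 8 tick 0 v(0, 1): E3/C4 m6 -> F3/F4 P8 similar
  -> R6 @ bar 8 tick 3 v(0, 2): closes on M3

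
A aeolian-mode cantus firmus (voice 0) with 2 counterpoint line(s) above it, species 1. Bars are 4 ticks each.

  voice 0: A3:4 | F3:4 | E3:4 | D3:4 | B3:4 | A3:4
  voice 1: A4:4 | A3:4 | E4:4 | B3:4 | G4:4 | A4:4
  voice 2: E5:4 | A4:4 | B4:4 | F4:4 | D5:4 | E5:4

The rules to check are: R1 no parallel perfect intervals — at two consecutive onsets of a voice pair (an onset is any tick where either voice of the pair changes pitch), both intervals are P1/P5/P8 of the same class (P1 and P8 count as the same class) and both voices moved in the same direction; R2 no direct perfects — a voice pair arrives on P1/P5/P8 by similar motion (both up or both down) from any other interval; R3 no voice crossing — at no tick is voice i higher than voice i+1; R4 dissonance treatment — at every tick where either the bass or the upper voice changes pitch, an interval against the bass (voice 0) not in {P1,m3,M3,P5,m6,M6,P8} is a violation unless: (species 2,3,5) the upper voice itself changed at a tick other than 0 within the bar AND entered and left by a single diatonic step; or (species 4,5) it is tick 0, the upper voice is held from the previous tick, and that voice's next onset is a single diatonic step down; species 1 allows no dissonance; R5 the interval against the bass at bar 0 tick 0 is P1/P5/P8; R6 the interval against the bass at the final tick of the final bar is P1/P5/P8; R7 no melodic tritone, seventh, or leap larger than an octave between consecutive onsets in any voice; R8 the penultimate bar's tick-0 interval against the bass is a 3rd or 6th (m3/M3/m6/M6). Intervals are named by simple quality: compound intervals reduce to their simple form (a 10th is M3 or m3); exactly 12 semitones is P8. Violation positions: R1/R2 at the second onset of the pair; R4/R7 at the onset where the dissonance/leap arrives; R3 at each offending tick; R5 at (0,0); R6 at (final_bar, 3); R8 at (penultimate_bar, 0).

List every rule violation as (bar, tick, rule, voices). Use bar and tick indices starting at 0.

bar 0: v0=A3 v1=A4 v2=E5 downbeat P5
bar 1: v0=F3 v1=A3 v2=A4 downbeat M3
bar 2: v0=E3 v1=E4 v2=B4 downbeat P5
bar 3: v0=D3 v1=B3 v2=F4 downbeat m3
bar 4: v0=B3 v1=G4 v2=D5 downbeat m3
bar 5: v0=A3 v1=A4 v2=E5 downbeat P5
  -> R2 @ bar 1 tick 0 v(1, 2): A4/E5 P5 -> A3/A4 P8 similar
  -> R2 @ bar 2 tick 0 v(1, 2): A3/A4 P8 -> E4/B4 P5 similar
  -> R7 @ bar 3 tick 0 v(2,): B4->F4 leap 6st
  -> R2 @ bar 4 tick 0 v(1, 2): B3/F4 TT -> G4/D5 P5 similar
  -> R1 @ bar 5 tick 0 v(1, 2): G4/D5 P5 -> A4/E5 P5 similar

(1, 0, R2, (1, 2))
(2, 0, R2, (1, 2))
(3, 0, R7, (2,))
(4, 0, R2, (1, 2))
(5, 0, R1, (1, 2))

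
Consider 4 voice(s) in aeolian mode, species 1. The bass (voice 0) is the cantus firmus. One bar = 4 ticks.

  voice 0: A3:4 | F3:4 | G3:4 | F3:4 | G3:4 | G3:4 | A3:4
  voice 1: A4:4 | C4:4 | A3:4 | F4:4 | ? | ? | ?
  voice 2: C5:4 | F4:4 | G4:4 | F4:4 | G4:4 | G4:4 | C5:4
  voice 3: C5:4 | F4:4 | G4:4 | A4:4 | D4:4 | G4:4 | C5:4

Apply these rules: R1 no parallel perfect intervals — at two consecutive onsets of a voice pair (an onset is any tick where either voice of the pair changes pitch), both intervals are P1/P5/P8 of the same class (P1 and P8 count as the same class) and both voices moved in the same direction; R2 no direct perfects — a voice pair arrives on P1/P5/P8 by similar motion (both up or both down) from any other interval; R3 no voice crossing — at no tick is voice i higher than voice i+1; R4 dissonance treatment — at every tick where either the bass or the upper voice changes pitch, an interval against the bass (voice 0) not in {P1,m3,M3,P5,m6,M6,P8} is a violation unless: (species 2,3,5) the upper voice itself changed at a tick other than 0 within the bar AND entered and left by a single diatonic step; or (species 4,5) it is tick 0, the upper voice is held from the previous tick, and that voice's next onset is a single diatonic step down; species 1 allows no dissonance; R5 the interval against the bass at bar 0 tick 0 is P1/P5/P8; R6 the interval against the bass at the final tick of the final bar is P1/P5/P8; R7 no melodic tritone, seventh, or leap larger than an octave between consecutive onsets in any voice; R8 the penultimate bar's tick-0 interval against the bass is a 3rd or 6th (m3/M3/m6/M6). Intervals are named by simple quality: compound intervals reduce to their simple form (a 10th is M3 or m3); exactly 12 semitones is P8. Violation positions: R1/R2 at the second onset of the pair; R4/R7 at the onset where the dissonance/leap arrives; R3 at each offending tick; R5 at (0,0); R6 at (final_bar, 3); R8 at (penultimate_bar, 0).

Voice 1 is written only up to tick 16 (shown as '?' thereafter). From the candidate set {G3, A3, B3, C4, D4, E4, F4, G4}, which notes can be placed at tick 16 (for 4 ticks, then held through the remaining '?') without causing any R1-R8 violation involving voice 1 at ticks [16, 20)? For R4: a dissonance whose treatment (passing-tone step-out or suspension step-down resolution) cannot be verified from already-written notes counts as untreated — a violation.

G3: violates R2,R7
A3: violates R4
B3: violates R7
C4: violates R4
D4: violates R2
E4: legal
F4: violates R4
G4: violates R1

{E4}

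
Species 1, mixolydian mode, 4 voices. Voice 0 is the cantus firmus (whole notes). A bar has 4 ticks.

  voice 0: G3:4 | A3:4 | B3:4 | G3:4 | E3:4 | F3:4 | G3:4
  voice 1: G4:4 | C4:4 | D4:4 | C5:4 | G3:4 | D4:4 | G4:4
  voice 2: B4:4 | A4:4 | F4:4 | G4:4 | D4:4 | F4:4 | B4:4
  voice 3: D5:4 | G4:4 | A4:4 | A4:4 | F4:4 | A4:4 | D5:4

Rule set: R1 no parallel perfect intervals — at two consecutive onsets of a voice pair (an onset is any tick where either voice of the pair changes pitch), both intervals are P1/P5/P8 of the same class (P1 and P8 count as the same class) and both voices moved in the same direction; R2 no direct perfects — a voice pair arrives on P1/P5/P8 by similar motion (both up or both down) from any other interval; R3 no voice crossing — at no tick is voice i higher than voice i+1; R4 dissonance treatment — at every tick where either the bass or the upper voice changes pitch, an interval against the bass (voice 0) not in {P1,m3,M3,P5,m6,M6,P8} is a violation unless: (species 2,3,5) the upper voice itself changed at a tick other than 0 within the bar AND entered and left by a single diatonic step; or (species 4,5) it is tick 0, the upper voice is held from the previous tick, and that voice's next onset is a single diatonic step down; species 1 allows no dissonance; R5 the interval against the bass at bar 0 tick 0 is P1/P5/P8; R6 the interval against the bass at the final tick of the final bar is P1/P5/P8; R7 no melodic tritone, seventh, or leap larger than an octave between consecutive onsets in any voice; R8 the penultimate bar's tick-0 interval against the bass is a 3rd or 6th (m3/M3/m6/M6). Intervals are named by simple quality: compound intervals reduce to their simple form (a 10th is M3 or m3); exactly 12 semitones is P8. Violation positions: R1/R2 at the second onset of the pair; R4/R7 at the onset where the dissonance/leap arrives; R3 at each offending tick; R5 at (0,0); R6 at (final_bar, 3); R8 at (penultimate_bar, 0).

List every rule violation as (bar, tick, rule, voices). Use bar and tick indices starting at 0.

bar 0: v0=G3 v1=G4 v2=B4 v3=D5 downbeat P5
bar 1: v0=A3 v1=C4 v2=A4 v3=G4 downbeat m7
bar 2: v0=B3 v1=D4 v2=F4 v3=A4 downbeat m7
bar 3: v0=G3 v1=C5 v2=G4 v3=A4 downbeat M2
bar 4: v0=E3 v1=G3 v2=D4 v3=F4 downbeat m2
bar 5: v0=F3 v1=D4 v2=F4 v3=A4 downbeat M3
bar 6: v0=G3 v1=G4 v2=B4 v3=D5 downbeat P5
  -> R5 @ bar 0 tick 0 v(0, 2): opens on M3
  -> R1 @ bar 1 tick 0 v(1, 3): G4/D5 P5 -> C4/G4 P5 similar
  -> R3 @ bar 1 tick 0 v(2, 3): A4 above G4
  -> R4 @ bar 1 tick 0 v(0, 3): A3/G4 m7 untreated
  -> R3 @ bar 1 tick 1 v(2, 3): A4 above G4
  -> R3 @ bar 1 tick 2 v(2, 3): A4 above G4
  -> R3 @ bar 1 tick 3 v(2, 3): A4 above G4
  -> R1 @ bar 2 tick 0 v(1, 3): C4/G4 P5 -> D4/A4 P5 similar
  -> R4 @ bar 2 tick 0 v(0, 2): B3/F4 TT untreated
  -> R4 @ bar 2 tick 0 v(0, 3): B3/A4 m7 untreated
  -> R3 @ bar 3 tick 0 v(1, 2): C5 above G4
  -> R4 @ bar 3 tick 0 v(0, 1): G3/C5 P4 untreated
  -> R4 @ bar 3 tick 0 v(0, 3): G3/A4 M2 untreated
  -> R7 @ bar 3 tick 0 v(1,): D4->C5 leap 10st
  -> R3 @ bar 3 tick 1 v(1, 2): C5 above G4
  -> R3 @ bar 3 tick 2 v(1, 2): C5 above G4
  -> R3 @ bar 3 tick 3 v(1, 2): C5 above G4
  -> R2 @ bar 4 tick 0 v(1, 2): C5/G4 P4 -> G3/D4 P5 similar
  -> R4 @ bar 4 tick 0 v(0, 2): E3/D4 m7 untreated
  -> R4 @ bar 4 tick 0 v(0, 3): E3/F4 m2 untreated
  -> R7 @ bar 4 tick 0 v(1,): C5->G3 leap 17st
  -> R2 @ bar 5 tick 0 v(0, 2): E3/D4 m7 -> F3/F4 P8 similar
  -> R2 @ bar 5 tick 0 v(1, 3): G3/F4 m7 -> D4/A4 P5 similar
  -> R8 @ bar 5 tick 0 v(0, 2): penult P8 not 3rd/6th
  -> R1 @ bar 6 tick 0 v(1, 3): D4/A4 P5 -> G4/D5 P5 similar
  -> R2 @ bar 6 tick 0 v(0, 1): F3/D4 M6 -> G3/G4 P8 similar
  -> R2 @ bar 6 tick 0 v(0, 3): F3/A4 M3 -> G3/D5 P5 similar
  -> R7 @ bar 6 tick 0 v(2,): F4->B4 leap 6st
  -> R6 @ bar 6 tick 3 v(0, 2): closes on M3

(0, 0, R5, (0, 2))
(1, 0, R1, (1, 3))
(1, 0, R3, (2, 3))
(1, 0, R4, (0, 3))
(1, 1, R3, (2, 3))
(1, 2, R3, (2, 3))
(1, 3, R3, (2, 3))
(2, 0, R1, (1, 3))
(2, 0, R4, (0, 2))
(2, 0, R4, (0, 3))
(3, 0, R3, (1, 2))
(3, 0, R4, (0, 1))
(3, 0, R4, (0, 3))
(3, 0, R7, (1,))
(3, 1, R3, (1, 2))
(3, 2, R3, (1, 2))
(3, 3, R3, (1, 2))
(4, 0, R2, (1, 2))
(4, 0, R4, (0, 2))
(4, 0, R4, (0, 3))
(4, 0, R7, (1,))
(5, 0, R2, (0, 2))
(5, 0, R2, (1, 3))
(5, 0, R8, (0, 2))
(6, 0, R1, (1, 3))
(6, 0, R2, (0, 1))
(6, 0, R2, (0, 3))
(6, 0, R7, (2,))
(6, 3, R6, (0, 2))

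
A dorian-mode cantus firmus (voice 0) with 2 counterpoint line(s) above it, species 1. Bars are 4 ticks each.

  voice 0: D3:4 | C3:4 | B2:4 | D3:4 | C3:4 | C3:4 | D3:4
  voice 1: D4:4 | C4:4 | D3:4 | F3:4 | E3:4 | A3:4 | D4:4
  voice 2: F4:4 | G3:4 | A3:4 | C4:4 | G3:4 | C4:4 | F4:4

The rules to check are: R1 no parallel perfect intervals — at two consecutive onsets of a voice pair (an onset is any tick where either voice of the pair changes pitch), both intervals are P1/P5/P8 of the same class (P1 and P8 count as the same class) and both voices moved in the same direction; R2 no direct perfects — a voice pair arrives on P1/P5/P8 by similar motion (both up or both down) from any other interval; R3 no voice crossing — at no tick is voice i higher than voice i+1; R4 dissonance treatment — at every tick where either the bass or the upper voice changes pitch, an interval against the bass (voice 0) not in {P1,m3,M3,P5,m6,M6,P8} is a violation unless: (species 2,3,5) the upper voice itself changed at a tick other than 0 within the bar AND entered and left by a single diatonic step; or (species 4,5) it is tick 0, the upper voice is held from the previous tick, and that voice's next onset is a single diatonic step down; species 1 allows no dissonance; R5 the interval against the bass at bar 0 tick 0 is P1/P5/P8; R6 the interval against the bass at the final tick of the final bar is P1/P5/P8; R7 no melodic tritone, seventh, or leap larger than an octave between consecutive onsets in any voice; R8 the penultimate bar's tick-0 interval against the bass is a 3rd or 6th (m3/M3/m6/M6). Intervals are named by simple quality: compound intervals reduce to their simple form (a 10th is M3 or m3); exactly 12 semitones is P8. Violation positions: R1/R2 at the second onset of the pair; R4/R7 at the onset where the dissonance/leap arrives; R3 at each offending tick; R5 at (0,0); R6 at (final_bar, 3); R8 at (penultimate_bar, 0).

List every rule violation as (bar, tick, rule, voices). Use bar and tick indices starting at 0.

bar 0: v0=D3 v1=D4 v2=F4 downbeat m3
bar 1: v0=C3 v1=C4 v2=G3 downbeat P5
bar 2: v0=B2 v1=D3 v2=A3 downbeat m7
bar 3: v0=D3 v1=F3 v2=C4 downbeat m7
bar 4: v0=C3 v1=E3 v2=G3 downbeat P5
bar 5: v0=C3 v1=A3 v2=C4 downbeat P8
bar 6: v0=D3 v1=D4 v2=F4 downbeat m3
  -> R5 @ bar 0 tick 0 v(0, 2): opens on m3
  -> R1 @ bar 1 tick 0 v(0, 1): D3/D4 P8 -> C3/C4 P8 similar
  -> R2 @ bar 1 tick 0 v(0, 2): D3/F4 m3 -> C3/G3 P5 similar
  -> R3 @ bar 1 tick 0 v(1, 2): C4 above G3
  -> R7 @ bar 1 tick 0 v(2,): F4->G3 leap 10st
  -> R3 @ bar 1 tick 1 v(1, 2): C4 above G3
  -> R3 @ bar 1 tick 2 v(1, 2): C4 above G3
  -> R3 @ bar 1 tick 3 v(1, 2): C4 above G3
  -> R4 @ bar 2 tick 0 v(0, 2): B2/A3 m7 untreated
  -> R7 @ bar 2 tick 0 v(1,): C4->D3 leap 10st
  -> R1 @ bar 3 tick 0 v(1, 2): D3/A3 P5 -> F3/C4 P5 similar
  -> R4 @ bar 3 tick 0 v(0, 2): D3/C4 m7 untreated
  -> R2 @ bar 4 tick 0 v(0, 2): D3/C4 m7 -> C3/G3 P5 similar
  -> R8 @ bar 5 tick 0 v(0, 2): penult P8 not 3rd/6th
  -> R2 @ bar 6 tick 0 v(0, 1): C3/A3 M6 -> D3/D4 P8 similar
  -> R6 @ bar 6 tick 3 v(0, 2): closes on m3

(0, 0, R5, (0, 2))
(1, 0, R1, (0, 1))
(1, 0, R2, (0, 2))
(1, 0, R3, (1, 2))
(1, 0, R7, (2,))
(1, 1, R3, (1, 2))
(1, 2, R3, (1, 2))
(1, 3, R3, (1, 2))
(2, 0, R4, (0, 2))
(2, 0, R7, (1,))
(3, 0, R1, (1, 2))
(3, 0, R4, (0, 2))
(4, 0, R2, (0, 2))
(5, 0, R8, (0, 2))
(6, 0, R2, (0, 1))
(6, 3, R6, (0, 2))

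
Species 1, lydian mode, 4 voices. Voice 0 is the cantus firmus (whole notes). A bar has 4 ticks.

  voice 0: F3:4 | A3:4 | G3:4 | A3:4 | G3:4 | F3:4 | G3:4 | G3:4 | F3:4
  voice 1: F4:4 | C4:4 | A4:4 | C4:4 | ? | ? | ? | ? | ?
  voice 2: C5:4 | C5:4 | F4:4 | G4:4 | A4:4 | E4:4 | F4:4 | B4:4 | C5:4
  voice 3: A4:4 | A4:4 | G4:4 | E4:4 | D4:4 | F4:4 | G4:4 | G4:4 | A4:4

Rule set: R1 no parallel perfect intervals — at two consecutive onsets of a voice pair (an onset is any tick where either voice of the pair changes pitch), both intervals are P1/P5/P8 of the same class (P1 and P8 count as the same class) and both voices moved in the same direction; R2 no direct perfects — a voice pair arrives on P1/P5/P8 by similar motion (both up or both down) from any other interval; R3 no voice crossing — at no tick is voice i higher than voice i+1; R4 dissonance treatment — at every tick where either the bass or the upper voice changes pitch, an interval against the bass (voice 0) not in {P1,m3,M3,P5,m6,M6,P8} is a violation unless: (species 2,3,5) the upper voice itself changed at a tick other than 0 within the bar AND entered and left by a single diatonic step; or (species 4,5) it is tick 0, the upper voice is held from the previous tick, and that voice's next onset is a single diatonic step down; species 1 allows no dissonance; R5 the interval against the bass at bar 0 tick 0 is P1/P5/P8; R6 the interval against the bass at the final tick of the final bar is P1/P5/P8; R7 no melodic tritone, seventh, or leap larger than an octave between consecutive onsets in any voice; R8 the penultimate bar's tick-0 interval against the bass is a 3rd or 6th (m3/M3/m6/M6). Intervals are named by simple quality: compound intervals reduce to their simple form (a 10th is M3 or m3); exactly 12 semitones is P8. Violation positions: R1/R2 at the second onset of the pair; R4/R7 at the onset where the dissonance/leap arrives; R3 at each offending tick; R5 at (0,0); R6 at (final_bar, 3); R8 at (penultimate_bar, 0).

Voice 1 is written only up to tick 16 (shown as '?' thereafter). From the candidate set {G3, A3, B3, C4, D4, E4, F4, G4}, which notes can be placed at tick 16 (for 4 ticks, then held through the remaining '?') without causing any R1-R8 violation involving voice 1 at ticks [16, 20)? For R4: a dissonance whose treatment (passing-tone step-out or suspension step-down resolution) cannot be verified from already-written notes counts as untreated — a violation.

G3: violates R2
A3: violates R4
B3: legal
C4: violates R4
D4: violates R1
E4: legal
F4: violates R4
G4: legal

{B3, E4, G4}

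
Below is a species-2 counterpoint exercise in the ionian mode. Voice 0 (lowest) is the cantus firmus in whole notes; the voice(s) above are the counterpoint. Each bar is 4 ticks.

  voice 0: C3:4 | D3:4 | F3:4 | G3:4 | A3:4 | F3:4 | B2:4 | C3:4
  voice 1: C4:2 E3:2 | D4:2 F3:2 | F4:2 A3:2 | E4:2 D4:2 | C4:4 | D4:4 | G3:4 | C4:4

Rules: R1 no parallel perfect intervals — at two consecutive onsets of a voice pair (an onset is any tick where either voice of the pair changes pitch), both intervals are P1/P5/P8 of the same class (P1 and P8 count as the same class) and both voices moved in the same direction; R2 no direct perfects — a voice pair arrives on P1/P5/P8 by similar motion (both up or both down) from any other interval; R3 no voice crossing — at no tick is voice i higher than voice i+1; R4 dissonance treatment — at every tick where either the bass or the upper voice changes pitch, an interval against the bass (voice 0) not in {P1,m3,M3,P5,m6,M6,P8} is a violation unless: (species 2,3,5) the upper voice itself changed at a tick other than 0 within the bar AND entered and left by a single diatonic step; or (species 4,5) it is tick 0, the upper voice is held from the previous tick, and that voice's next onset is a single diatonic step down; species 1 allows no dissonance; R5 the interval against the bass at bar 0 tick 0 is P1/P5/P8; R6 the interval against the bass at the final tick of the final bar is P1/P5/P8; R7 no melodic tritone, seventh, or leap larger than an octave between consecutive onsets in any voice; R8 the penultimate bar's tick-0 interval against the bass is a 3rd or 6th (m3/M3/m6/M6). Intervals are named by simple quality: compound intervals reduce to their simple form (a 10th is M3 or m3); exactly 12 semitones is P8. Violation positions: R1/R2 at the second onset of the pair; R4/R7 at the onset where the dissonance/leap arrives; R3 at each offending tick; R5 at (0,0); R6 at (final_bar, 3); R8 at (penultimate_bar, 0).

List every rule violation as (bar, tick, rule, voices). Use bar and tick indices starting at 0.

bar 0: v0=C3 v1=C4 downbeat P8
bar 1: v0=D3 v1=D4 downbeat P8
bar 2: v0=F3 v1=F4 downbeat P8
bar 3: v0=G3 v1=E4 downbeat M6
bar 4: v0=A3 v1=C4 downbeat m3
bar 5: v0=F3 v1=D4 downbeat M6
bar 6: v0=B2 v1=G3 downbeat m6
bar 7: v0=C3 v1=C4 downbeat P8
  -> R2 @ bar 1 tick 0 v(0, 1): C3/E3 M3 -> D3/D4 P8 similar
  -> R7 @ bar 1 tick 0 v(1,): E3->D4 leap 10st
  -> R2 @ bar 2 tick 0 v(0, 1): D3/F3 m3 -> F3/F4 P8 similar
  -> R7 @ bar 6 tick 0 v(0,): F3->B2 leap 6st
  -> R2 @ bar 7 tick 0 v(0, 1): B2/G3 m6 -> C3/C4 P8 similar

(1, 0, R2, (0, 1))
(1, 0, R7, (1,))
(2, 0, R2, (0, 1))
(6, 0, R7, (0,))
(7, 0, R2, (0, 1))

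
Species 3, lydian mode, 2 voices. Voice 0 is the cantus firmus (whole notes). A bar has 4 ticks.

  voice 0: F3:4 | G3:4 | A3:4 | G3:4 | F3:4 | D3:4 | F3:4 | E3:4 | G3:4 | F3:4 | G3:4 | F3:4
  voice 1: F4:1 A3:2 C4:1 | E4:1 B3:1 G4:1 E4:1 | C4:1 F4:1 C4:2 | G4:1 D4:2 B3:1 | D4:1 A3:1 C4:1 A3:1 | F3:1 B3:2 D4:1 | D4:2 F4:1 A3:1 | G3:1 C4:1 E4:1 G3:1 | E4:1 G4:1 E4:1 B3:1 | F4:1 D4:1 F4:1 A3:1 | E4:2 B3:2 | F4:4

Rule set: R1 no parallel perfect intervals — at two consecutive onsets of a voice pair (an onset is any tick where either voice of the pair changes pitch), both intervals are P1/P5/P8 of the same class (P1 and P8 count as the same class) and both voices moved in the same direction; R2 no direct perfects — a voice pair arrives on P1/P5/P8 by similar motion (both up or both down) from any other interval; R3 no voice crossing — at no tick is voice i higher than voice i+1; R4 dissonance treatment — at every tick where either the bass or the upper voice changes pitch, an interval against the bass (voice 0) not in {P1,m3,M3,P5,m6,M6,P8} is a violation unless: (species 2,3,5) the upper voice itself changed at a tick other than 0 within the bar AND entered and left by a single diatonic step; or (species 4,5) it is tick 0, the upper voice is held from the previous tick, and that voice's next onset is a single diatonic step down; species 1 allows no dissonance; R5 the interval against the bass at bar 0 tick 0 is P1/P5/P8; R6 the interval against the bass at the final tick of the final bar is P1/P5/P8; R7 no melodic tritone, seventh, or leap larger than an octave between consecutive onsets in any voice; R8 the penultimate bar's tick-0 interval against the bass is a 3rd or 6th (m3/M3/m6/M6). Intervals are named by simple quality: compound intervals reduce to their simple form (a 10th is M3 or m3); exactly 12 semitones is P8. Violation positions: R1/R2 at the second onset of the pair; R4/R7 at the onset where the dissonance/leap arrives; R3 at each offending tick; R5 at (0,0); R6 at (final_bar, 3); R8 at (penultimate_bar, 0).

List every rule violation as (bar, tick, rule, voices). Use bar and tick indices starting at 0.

(5, 1, R7, (1,))
(9, 0, R7, (1,))
(11, 0, R7, (1,))

bar 0: v0=F3 v1=F4 downbeat P8
bar 1: v0=G3 v1=E4 downbeat M6
bar 2: v0=A3 v1=C4 downbeat m3
bar 3: v0=G3 v1=G4 downbeat P8
bar 4: v0=F3 v1=D4 downbeat M6
bar 5: v0=D3 v1=F3 downbeat m3
bar 6: v0=F3 v1=D4 downbeat M6
bar 7: v0=E3 v1=G3 downbeat m3
bar 8: v0=G3 v1=E4 downbeat M6
bar 9: v0=F3 v1=F4 downbeat P8
bar 10: v0=G3 v1=E4 downbeat M6
bar 11: v0=F3 v1=F4 downbeat P8
  -> R7 @ bar 5 tick 1 v(1,): F3->B3 leap 6st
  -> R7 @ bar 9 tick 0 v(1,): B3->F4 leap 6st
  -> R7 @ bar 11 tick 0 v(1,): B3->F4 leap 6st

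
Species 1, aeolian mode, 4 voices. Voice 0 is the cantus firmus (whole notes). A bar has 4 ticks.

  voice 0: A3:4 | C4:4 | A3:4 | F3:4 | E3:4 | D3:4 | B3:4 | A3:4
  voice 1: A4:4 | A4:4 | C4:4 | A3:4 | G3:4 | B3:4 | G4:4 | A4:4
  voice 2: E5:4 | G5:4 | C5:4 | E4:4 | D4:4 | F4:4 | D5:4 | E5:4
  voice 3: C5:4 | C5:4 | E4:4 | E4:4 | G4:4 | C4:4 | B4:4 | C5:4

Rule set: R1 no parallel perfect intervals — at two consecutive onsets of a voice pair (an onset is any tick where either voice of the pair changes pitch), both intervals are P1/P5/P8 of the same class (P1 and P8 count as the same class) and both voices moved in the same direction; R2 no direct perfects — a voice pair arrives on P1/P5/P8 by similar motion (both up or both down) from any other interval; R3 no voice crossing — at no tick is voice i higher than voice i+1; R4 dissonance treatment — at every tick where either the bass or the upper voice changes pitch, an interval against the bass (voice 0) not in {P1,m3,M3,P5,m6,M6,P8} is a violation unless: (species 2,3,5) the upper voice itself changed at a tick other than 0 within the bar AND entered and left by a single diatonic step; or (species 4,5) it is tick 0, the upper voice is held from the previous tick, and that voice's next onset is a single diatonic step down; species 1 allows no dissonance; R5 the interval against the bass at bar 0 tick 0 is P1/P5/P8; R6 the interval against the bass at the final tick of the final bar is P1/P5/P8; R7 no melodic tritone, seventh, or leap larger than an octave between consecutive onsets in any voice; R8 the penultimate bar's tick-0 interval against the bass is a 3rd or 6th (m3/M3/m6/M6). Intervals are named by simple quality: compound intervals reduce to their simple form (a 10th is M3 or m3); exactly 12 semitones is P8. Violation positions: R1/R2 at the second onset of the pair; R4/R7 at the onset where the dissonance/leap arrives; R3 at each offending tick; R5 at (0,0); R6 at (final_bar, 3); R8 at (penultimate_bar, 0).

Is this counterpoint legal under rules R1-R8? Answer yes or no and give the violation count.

bar 0: v0=A3 v1=A4 v2=E5 v3=C5 (m3)
bar 1: v0=C4 v1=A4 v2=G5 v3=C5 (P8)
bar 2: v0=A3 v1=C4 v2=C5 v3=E4 (P5)
bar 3: v0=F3 v1=A3 v2=E4 v3=E4 (M7)
bar 4: v0=E3 v1=G3 v2=D4 v3=G4 (m3)
bar 5: v0=D3 v1=B3 v2=F4 v3=C4 (m7)
bar 6: v0=B3 v1=G4 v2=D5 v3=B4 (P8)
bar 7: v0=A3 v1=A4 v2=E5 v3=C5 (m3)
  R3 @ bar0.0: E5 above C5
  R5 @ bar0.0: opens on m3
  R3 @ bar0.1: E5 above C5
  R3 @ bar0.2: E5 above C5
  R3 @ bar0.3: E5 above C5
  R1 @ bar1.0: A3/E5 P5 -> C4/G5 P5 similar
  R3 @ bar1.0: G5 above C5
  R3 @ bar1.1: G5 above C5
  R3 @ bar1.2: G5 above C5
  R3 @ bar1.3: G5 above C5
  R2 @ bar2.0: C4/C5 P8 -> A3/E4 P5 similar
  R2 @ bar2.0: A4/G5 m7 -> C4/C5 P8 similar
  R3 @ bar2.0: C5 above E4
  R3 @ bar2.1: C5 above E4
  R3 @ bar2.2: C5 above E4
  R3 @ bar2.3: C5 above E4
  R2 @ bar3.0: C4/C5 P8 -> A3/E4 P5 similar
  R4 @ bar3.0: F3/E4 M7 untreated
  R4 @ bar3.0: F3/E4 M7 untreated
  R1 @ bar4.0: A3/E4 P5 -> G3/D4 P5 similar
  R4 @ bar4.0: E3/D4 m7 untreated
  R3 @ bar5.0: F4 above C4
  R4 @ bar5.0: D3/C4 m7 untreated
  R3 @ bar5.1: F4 above C4
  R3 @ bar5.2: F4 above C4
  R3 @ bar5.3: F4 above C4
  R2 @ bar6.0: D3/C4 m7 -> B3/B4 P8 similar
  R2 @ bar6.0: B3/F4 TT -> G4/D5 P5 similar
  R3 @ bar6.0: D5 above B4
  R7 @ bar6.0: C4->B4 leap 11st
  R8 @ bar6.0: penult P8 not 3rd/6th
  R3 @ bar6.1: D5 above B4
  R3 @ bar6.2: D5 above B4
  R3 @ bar6.3: D5 above B4
  R1 @ bar7.0: G4/D5 P5 -> A4/E5 P5 similar
  R3 @ bar7.0: E5 above C5
  R3 @ bar7.1: E5 above C5
  R3 @ bar7.2: E5 above C5
  R3 @ bar7.3: E5 above C5
  R6 @ bar7.3: closes on m3

No (40 violations)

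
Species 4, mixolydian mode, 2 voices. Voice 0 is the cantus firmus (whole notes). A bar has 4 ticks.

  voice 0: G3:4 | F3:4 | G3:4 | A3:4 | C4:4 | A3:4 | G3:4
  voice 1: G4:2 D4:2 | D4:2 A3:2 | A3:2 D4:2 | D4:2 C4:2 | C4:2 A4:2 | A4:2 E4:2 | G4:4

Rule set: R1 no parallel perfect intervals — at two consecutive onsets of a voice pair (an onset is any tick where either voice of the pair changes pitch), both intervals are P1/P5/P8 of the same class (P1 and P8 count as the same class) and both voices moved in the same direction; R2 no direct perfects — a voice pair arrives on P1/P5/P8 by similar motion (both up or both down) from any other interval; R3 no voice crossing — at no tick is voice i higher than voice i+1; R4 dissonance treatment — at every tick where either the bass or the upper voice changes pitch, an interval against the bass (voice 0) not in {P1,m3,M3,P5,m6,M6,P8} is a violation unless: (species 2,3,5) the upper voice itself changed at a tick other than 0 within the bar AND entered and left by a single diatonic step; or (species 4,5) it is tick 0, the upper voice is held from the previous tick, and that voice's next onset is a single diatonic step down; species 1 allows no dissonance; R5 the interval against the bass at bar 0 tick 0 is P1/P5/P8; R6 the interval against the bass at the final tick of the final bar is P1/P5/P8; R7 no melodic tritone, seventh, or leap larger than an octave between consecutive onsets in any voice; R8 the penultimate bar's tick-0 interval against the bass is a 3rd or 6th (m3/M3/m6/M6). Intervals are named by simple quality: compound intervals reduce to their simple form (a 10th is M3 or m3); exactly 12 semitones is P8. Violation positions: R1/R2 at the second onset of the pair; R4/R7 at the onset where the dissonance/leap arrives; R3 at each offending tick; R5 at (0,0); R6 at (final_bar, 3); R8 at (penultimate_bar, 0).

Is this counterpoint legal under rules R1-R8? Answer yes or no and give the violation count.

bar 0: v0=G3 v1=G4 (P8)
bar 1: v0=F3 v1=D4 (M6)
bar 2: v0=G3 v1=A3 (M2)
bar 3: v0=A3 v1=D4 (P4)
bar 4: v0=C4 v1=C4 (P1)
bar 5: v0=A3 v1=A4 (P8)
bar 6: v0=G3 v1=G4 (P8)
  R4 @ bar2.0: G3/A3 M2 untreated
  R8 @ bar5.0: penult P8 not 3rd/6th

No (2 violations)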